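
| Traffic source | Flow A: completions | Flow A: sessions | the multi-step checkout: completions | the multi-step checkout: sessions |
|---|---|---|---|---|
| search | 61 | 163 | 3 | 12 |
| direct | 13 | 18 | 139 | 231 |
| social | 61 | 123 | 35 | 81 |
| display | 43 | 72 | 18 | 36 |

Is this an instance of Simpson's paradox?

Search: Flow A 61/163 = 37.4%, the multi-step checkout 3/12 = 25.0% → Flow A
Direct: Flow A 13/18 = 72.2%, the multi-step checkout 139/231 = 60.2% → Flow A
Social: Flow A 61/123 = 49.6%, the multi-step checkout 35/81 = 43.2% → Flow A
Display: Flow A 43/72 = 59.7%, the multi-step checkout 18/36 = 50.0% → Flow A
Overall: Flow A 178/376 = 47.3%, the multi-step checkout 195/360 = 54.2% → the multi-step checkout
Flow A wins each traffic group but the multi-step checkout wins overall — the comparison reverses. Flow A's sessions skew toward search, which has a lower base rate.

Yes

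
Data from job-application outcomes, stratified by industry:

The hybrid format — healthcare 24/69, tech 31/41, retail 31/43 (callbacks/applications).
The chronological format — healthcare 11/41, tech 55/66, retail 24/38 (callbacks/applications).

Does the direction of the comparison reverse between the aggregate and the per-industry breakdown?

Healthcare: the hybrid format 24/69 = 34.8%, the chronological format 11/41 = 26.8% → the hybrid format
Tech: the hybrid format 31/41 = 75.6%, the chronological format 55/66 = 83.3% → the chronological format
Retail: the hybrid format 31/43 = 72.1%, the chronological format 24/38 = 63.2% → the hybrid format
Overall: the hybrid format 86/153 = 56.2%, the chronological format 90/145 = 62.1% → the chronological format
Neither sweeps: the hybrid format wins 2 of 3 groups, the chronological format wins 1. The chronological format wins overall but not every group — no Simpson reversal.

No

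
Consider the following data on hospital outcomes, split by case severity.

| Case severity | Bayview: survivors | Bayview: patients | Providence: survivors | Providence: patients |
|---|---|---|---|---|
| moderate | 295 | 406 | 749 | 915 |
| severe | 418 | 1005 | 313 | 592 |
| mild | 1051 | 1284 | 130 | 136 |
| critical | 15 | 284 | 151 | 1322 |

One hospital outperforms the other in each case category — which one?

Providence

Moderate: Bayview 295/406 = 72.7%, Providence 749/915 = 81.9% → Providence
Severe: Bayview 418/1005 = 41.6%, Providence 313/592 = 52.9% → Providence
Mild: Bayview 1051/1284 = 81.9%, Providence 130/136 = 95.6% → Providence
Critical: Bayview 15/284 = 5.3%, Providence 151/1322 = 11.4% → Providence
Providence has the higher rate in all 4 groups.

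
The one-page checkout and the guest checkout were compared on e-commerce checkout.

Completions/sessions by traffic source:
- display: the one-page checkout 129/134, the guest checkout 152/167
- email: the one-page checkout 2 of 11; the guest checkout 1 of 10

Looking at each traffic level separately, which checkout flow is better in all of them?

the one-page checkout

Display: the one-page checkout 129/134 = 96.3%, the guest checkout 152/167 = 91.0% → the one-page checkout
Email: the one-page checkout 2/11 = 18.2%, the guest checkout 1/10 = 10.0% → the one-page checkout
The one-page checkout has the higher rate in both groups.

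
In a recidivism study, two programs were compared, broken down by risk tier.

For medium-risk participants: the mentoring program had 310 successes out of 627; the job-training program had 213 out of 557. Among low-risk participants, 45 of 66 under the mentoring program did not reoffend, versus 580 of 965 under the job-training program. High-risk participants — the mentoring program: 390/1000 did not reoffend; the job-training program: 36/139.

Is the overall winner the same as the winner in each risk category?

Medium-risk: the mentoring program 310/627 = 49.4%, the job-training program 213/557 = 38.2% → the mentoring program
Low-risk: the mentoring program 45/66 = 68.2%, the job-training program 580/965 = 60.1% → the mentoring program
High-risk: the mentoring program 390/1000 = 39.0%, the job-training program 36/139 = 25.9% → the mentoring program
Overall: the mentoring program 745/1693 = 44.0%, the job-training program 829/1661 = 49.9% → the job-training program
The mentoring program wins each risk group but the job-training program wins overall — the comparison reverses. The mentoring program's participants skew toward high-risk, which has a lower base rate.

No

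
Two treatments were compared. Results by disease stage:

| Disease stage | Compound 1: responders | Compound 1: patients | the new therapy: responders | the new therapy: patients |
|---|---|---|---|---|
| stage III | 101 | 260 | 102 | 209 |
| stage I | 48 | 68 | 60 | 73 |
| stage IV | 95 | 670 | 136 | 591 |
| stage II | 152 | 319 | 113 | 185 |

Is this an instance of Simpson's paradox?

Stage III: Compound 1 101/260 = 38.8%, the new therapy 102/209 = 48.8% → the new therapy
Stage I: Compound 1 48/68 = 70.6%, the new therapy 60/73 = 82.2% → the new therapy
Stage IV: Compound 1 95/670 = 14.2%, the new therapy 136/591 = 23.0% → the new therapy
Stage II: Compound 1 152/319 = 47.6%, the new therapy 113/185 = 61.1% → the new therapy
Overall: Compound 1 396/1317 = 30.1%, the new therapy 411/1058 = 38.8% → the new therapy
The new therapy wins overall and in every disease group — no reversal.

No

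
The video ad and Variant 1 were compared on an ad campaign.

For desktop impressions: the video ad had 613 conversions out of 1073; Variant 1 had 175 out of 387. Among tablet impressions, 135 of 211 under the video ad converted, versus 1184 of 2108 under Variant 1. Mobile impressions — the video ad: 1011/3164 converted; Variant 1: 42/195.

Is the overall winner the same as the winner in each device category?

No

Desktop: the video ad 613/1073 = 57.1%, Variant 1 175/387 = 45.2% → the video ad
Tablet: the video ad 135/211 = 64.0%, Variant 1 1184/2108 = 56.2% → the video ad
Mobile: the video ad 1011/3164 = 32.0%, Variant 1 42/195 = 21.5% → the video ad
Overall: the video ad 1759/4448 = 39.5%, Variant 1 1401/2690 = 52.1% → Variant 1
The video ad wins each device group but Variant 1 wins overall — the comparison reverses. The video ad's impressions skew toward mobile, which has a lower base rate.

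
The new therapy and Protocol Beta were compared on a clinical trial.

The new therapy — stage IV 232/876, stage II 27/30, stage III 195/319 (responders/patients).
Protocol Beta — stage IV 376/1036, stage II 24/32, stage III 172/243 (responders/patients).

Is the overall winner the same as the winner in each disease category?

Stage IV: the new therapy 232/876 = 26.5%, Protocol Beta 376/1036 = 36.3% → Protocol Beta
Stage II: the new therapy 27/30 = 90.0%, Protocol Beta 24/32 = 75.0% → the new therapy
Stage III: the new therapy 195/319 = 61.1%, Protocol Beta 172/243 = 70.8% → Protocol Beta
Overall: the new therapy 454/1225 = 37.1%, Protocol Beta 572/1311 = 43.6% → Protocol Beta
Neither sweeps: the new therapy wins 1 of 3 groups, Protocol Beta wins 2. Protocol Beta wins overall but not every group — no Simpson reversal.

No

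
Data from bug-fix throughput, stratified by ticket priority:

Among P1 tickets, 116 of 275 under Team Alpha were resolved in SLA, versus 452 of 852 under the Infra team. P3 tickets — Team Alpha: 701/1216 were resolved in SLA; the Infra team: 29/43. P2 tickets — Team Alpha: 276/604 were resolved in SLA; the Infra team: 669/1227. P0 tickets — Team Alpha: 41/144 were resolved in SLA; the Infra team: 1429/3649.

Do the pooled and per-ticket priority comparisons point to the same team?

P1: Team Alpha 116/275 = 42.2%, the Infra team 452/852 = 53.1% → the Infra team
P3: Team Alpha 701/1216 = 57.6%, the Infra team 29/43 = 67.4% → the Infra team
P2: Team Alpha 276/604 = 45.7%, the Infra team 669/1227 = 54.5% → the Infra team
P0: Team Alpha 41/144 = 28.5%, the Infra team 1429/3649 = 39.2% → the Infra team
Overall: Team Alpha 1134/2239 = 50.6%, the Infra team 2579/5771 = 44.7% → Team Alpha
The Infra team wins each ticket group but Team Alpha wins overall — the comparison reverses. The Infra team's tickets skew toward P0, which has a lower base rate.

No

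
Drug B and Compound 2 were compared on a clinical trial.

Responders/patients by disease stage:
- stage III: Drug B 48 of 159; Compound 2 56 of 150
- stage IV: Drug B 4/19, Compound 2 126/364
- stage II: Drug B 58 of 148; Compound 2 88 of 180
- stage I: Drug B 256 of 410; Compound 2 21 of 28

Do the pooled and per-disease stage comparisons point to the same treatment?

No

Stage III: Drug B 48/159 = 30.2%, Compound 2 56/150 = 37.3% → Compound 2
Stage IV: Drug B 4/19 = 21.1%, Compound 2 126/364 = 34.6% → Compound 2
Stage II: Drug B 58/148 = 39.2%, Compound 2 88/180 = 48.9% → Compound 2
Stage I: Drug B 256/410 = 62.4%, Compound 2 21/28 = 75.0% → Compound 2
Overall: Drug B 366/736 = 49.7%, Compound 2 291/722 = 40.3% → Drug B
Compound 2 wins each disease group but Drug B wins overall — the comparison reverses. Compound 2's patients skew toward stage IV, which has a lower base rate.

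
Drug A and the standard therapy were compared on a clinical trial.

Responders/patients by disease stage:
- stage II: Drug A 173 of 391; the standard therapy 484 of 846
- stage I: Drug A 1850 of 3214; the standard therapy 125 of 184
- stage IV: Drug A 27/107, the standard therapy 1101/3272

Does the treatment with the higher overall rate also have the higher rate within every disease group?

Stage II: Drug A 173/391 = 44.2%, the standard therapy 484/846 = 57.2% → the standard therapy
Stage I: Drug A 1850/3214 = 57.6%, the standard therapy 125/184 = 67.9% → the standard therapy
Stage IV: Drug A 27/107 = 25.2%, the standard therapy 1101/3272 = 33.6% → the standard therapy
Overall: Drug A 2050/3712 = 55.2%, the standard therapy 1710/4302 = 39.7% → Drug A
The standard therapy wins each disease group but Drug A wins overall — the comparison reverses. The standard therapy's patients skew toward stage IV, which has a lower base rate.

No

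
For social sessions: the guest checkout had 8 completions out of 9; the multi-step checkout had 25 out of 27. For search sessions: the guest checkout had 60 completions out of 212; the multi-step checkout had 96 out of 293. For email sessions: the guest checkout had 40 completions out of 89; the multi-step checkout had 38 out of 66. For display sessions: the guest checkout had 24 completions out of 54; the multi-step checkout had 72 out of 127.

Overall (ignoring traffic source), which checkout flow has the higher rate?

Social: the guest checkout 8/9 = 88.9%, the multi-step checkout 25/27 = 92.6% → the multi-step checkout
Search: the guest checkout 60/212 = 28.3%, the multi-step checkout 96/293 = 32.8% → the multi-step checkout
Email: the guest checkout 40/89 = 44.9%, the multi-step checkout 38/66 = 57.6% → the multi-step checkout
Display: the guest checkout 24/54 = 44.4%, the multi-step checkout 72/127 = 56.7% → the multi-step checkout
Overall: the guest checkout 132/364 = 36.3%, the multi-step checkout 231/513 = 45.0% → the multi-step checkout

the multi-step checkout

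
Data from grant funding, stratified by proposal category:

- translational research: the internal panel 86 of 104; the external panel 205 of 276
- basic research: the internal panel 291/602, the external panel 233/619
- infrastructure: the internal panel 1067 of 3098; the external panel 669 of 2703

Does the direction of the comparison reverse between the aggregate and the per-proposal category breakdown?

Translational research: the internal panel 86/104 = 82.7%, the external panel 205/276 = 74.3% → the internal panel
Basic research: the internal panel 291/602 = 48.3%, the external panel 233/619 = 37.6% → the internal panel
Infrastructure: the internal panel 1067/3098 = 34.4%, the external panel 669/2703 = 24.8% → the internal panel
Overall: the internal panel 1444/3804 = 38.0%, the external panel 1107/3598 = 30.8% → the internal panel
The internal panel wins overall and in every proposal group — no reversal.

No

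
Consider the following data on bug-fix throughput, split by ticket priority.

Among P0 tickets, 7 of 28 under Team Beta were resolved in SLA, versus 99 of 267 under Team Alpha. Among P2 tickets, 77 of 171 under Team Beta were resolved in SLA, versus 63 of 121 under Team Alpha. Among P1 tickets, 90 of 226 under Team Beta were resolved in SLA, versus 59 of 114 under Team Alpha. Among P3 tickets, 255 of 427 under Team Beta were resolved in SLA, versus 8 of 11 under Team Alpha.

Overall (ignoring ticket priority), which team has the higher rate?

Team Beta

P0: Team Beta 7/28 = 25.0%, Team Alpha 99/267 = 37.1% → Team Alpha
P2: Team Beta 77/171 = 45.0%, Team Alpha 63/121 = 52.1% → Team Alpha
P1: Team Beta 90/226 = 39.8%, Team Alpha 59/114 = 51.8% → Team Alpha
P3: Team Beta 255/427 = 59.7%, Team Alpha 8/11 = 72.7% → Team Alpha
Overall: Team Beta 429/852 = 50.4%, Team Alpha 229/513 = 44.6% → Team Beta
(Team Alpha wins every ticket group but Team Beta wins overall — Team Alpha's tickets skew toward the low-rate P0 group.)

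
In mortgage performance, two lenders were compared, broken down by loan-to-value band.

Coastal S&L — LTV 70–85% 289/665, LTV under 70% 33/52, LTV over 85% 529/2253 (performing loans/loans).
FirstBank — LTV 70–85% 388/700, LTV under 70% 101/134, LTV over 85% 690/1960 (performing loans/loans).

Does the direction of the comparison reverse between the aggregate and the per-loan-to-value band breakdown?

LTV 70–85%: Coastal S&L 289/665 = 43.5%, FirstBank 388/700 = 55.4% → FirstBank
LTV under 70%: Coastal S&L 33/52 = 63.5%, FirstBank 101/134 = 75.4% → FirstBank
LTV over 85%: Coastal S&L 529/2253 = 23.5%, FirstBank 690/1960 = 35.2% → FirstBank
Overall: Coastal S&L 851/2970 = 28.7%, FirstBank 1179/2794 = 42.2% → FirstBank
FirstBank wins overall and in every loan-to-value group — no reversal.

No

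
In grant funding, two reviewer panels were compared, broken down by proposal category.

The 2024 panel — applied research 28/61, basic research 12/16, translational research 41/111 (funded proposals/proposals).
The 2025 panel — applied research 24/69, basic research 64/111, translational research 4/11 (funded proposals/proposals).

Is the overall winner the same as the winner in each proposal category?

Applied research: the 2024 panel 28/61 = 45.9%, the 2025 panel 24/69 = 34.8% → the 2024 panel
Basic research: the 2024 panel 12/16 = 75.0%, the 2025 panel 64/111 = 57.7% → the 2024 panel
Translational research: the 2024 panel 41/111 = 36.9%, the 2025 panel 4/11 = 36.4% → the 2024 panel
Overall: the 2024 panel 81/188 = 43.1%, the 2025 panel 92/191 = 48.2% → the 2025 panel
The 2024 panel wins each proposal group but the 2025 panel wins overall — the comparison reverses. The 2024 panel's proposals skew toward translational research, which has a lower base rate.

No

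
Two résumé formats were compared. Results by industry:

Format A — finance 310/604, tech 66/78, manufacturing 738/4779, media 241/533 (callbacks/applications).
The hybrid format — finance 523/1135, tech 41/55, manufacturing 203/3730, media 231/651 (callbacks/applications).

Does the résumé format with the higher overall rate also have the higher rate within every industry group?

Finance: Format A 310/604 = 51.3%, the hybrid format 523/1135 = 46.1% → Format A
Tech: Format A 66/78 = 84.6%, the hybrid format 41/55 = 74.5% → Format A
Manufacturing: Format A 738/4779 = 15.4%, the hybrid format 203/3730 = 5.4% → Format A
Media: Format A 241/533 = 45.2%, the hybrid format 231/651 = 35.5% → Format A
Overall: Format A 1355/5994 = 22.6%, the hybrid format 998/5571 = 17.9% → Format A
Format A wins overall and in every industry group — no reversal.

Yes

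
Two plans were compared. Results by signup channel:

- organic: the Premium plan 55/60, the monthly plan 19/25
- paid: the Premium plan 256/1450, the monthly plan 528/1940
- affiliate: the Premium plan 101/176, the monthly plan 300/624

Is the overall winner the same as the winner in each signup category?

No

Organic: the Premium plan 55/60 = 91.7%, the monthly plan 19/25 = 76.0% → the Premium plan
Paid: the Premium plan 256/1450 = 17.7%, the monthly plan 528/1940 = 27.2% → the monthly plan
Affiliate: the Premium plan 101/176 = 57.4%, the monthly plan 300/624 = 48.1% → the Premium plan
Overall: the Premium plan 412/1686 = 24.4%, the monthly plan 847/2589 = 32.7% → the monthly plan
Neither sweeps: the Premium plan wins 2 of 3 groups, the monthly plan wins 1. The monthly plan wins overall but not every group — no Simpson reversal.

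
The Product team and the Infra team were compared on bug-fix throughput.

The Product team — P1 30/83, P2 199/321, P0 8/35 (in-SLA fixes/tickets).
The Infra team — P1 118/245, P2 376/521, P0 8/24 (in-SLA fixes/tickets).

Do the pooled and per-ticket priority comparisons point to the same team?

P1: the Product team 30/83 = 36.1%, the Infra team 118/245 = 48.2% → the Infra team
P2: the Product team 199/321 = 62.0%, the Infra team 376/521 = 72.2% → the Infra team
P0: the Product team 8/35 = 22.9%, the Infra team 8/24 = 33.3% → the Infra team
Overall: the Product team 237/439 = 54.0%, the Infra team 502/790 = 63.5% → the Infra team
The Infra team wins overall and in every ticket group — no reversal.

Yes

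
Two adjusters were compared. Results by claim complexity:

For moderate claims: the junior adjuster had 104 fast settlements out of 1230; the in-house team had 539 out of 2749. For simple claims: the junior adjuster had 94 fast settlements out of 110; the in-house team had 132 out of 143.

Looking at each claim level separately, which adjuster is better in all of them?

the in-house team

Moderate: the junior adjuster 104/1230 = 8.5%, the in-house team 539/2749 = 19.6% → the in-house team
Simple: the junior adjuster 94/110 = 85.5%, the in-house team 132/143 = 92.3% → the in-house team
The in-house team has the higher rate in both groups.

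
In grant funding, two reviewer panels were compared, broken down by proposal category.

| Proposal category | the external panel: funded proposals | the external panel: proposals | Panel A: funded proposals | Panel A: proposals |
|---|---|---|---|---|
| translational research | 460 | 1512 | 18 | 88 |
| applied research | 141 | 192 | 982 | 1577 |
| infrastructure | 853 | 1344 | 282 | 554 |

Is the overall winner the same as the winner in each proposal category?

No

Translational research: the external panel 460/1512 = 30.4%, Panel A 18/88 = 20.5% → the external panel
Applied research: the external panel 141/192 = 73.4%, Panel A 982/1577 = 62.3% → the external panel
Infrastructure: the external panel 853/1344 = 63.5%, Panel A 282/554 = 50.9% → the external panel
Overall: the external panel 1454/3048 = 47.7%, Panel A 1282/2219 = 57.8% → Panel A
The external panel wins each proposal group but Panel A wins overall — the comparison reverses. The external panel's proposals skew toward translational research, which has a lower base rate.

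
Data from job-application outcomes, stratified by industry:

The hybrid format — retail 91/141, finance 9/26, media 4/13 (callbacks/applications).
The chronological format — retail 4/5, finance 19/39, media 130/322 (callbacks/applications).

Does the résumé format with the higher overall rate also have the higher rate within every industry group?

No

Retail: the hybrid format 91/141 = 64.5%, the chronological format 4/5 = 80.0% → the chronological format
Finance: the hybrid format 9/26 = 34.6%, the chronological format 19/39 = 48.7% → the chronological format
Media: the hybrid format 4/13 = 30.8%, the chronological format 130/322 = 40.4% → the chronological format
Overall: the hybrid format 104/180 = 57.8%, the chronological format 153/366 = 41.8% → the hybrid format
The chronological format wins each industry group but the hybrid format wins overall — the comparison reverses. The chronological format's applications skew toward media, which has a lower base rate.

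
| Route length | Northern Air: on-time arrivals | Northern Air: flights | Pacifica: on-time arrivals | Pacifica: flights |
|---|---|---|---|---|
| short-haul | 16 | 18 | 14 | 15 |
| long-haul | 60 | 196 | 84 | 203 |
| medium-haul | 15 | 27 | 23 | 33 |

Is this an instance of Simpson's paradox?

Short-haul: Northern Air 16/18 = 88.9%, Pacifica 14/15 = 93.3% → Pacifica
Long-haul: Northern Air 60/196 = 30.6%, Pacifica 84/203 = 41.4% → Pacifica
Medium-haul: Northern Air 15/27 = 55.6%, Pacifica 23/33 = 69.7% → Pacifica
Overall: Northern Air 91/241 = 37.8%, Pacifica 121/251 = 48.2% → Pacifica
Pacifica wins overall and in every route group — no reversal.

No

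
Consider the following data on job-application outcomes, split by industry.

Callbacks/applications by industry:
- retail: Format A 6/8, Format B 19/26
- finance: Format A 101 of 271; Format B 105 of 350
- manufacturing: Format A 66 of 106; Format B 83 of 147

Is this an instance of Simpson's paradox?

Retail: Format A 6/8 = 75.0%, Format B 19/26 = 73.1% → Format A
Finance: Format A 101/271 = 37.3%, Format B 105/350 = 30.0% → Format A
Manufacturing: Format A 66/106 = 62.3%, Format B 83/147 = 56.5% → Format A
Overall: Format A 173/385 = 44.9%, Format B 207/523 = 39.6% → Format A
Format A wins overall and in every industry group — no reversal.

No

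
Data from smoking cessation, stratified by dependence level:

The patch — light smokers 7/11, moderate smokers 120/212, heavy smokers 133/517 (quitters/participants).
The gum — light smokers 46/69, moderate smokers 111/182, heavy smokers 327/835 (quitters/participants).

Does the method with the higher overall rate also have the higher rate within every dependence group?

Light smokers: the patch 7/11 = 63.6%, the gum 46/69 = 66.7% → the gum
Moderate smokers: the patch 120/212 = 56.6%, the gum 111/182 = 61.0% → the gum
Heavy smokers: the patch 133/517 = 25.7%, the gum 327/835 = 39.2% → the gum
Overall: the patch 260/740 = 35.1%, the gum 484/1086 = 44.6% → the gum
The gum wins overall and in every dependence group — no reversal.

Yes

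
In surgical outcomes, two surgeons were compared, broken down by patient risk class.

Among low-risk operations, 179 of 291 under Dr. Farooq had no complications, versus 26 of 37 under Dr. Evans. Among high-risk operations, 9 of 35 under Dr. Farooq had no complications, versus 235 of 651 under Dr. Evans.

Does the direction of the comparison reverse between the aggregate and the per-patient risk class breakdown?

Yes

Low-risk: Dr. Farooq 179/291 = 61.5%, Dr. Evans 26/37 = 70.3% → Dr. Evans
High-risk: Dr. Farooq 9/35 = 25.7%, Dr. Evans 235/651 = 36.1% → Dr. Evans
Overall: Dr. Farooq 188/326 = 57.7%, Dr. Evans 261/688 = 37.9% → Dr. Farooq
Dr. Evans wins each patient risk group but Dr. Farooq wins overall — the comparison reverses. Dr. Evans's operations skew toward high-risk, which has a lower base rate.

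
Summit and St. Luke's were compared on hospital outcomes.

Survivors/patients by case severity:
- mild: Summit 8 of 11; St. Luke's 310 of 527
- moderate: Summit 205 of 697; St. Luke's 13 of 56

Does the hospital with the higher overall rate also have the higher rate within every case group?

No

Mild: Summit 8/11 = 72.7%, St. Luke's 310/527 = 58.8% → Summit
Moderate: Summit 205/697 = 29.4%, St. Luke's 13/56 = 23.2% → Summit
Overall: Summit 213/708 = 30.1%, St. Luke's 323/583 = 55.4% → St. Luke's
Summit wins each case group but St. Luke's wins overall — the comparison reverses. Summit's patients skew toward moderate, which has a lower base rate.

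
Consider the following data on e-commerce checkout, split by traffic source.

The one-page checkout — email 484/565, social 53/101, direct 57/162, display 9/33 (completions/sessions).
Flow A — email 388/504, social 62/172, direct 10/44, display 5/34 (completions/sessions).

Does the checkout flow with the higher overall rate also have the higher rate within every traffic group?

Email: the one-page checkout 484/565 = 85.7%, Flow A 388/504 = 77.0% → the one-page checkout
Social: the one-page checkout 53/101 = 52.5%, Flow A 62/172 = 36.0% → the one-page checkout
Direct: the one-page checkout 57/162 = 35.2%, Flow A 10/44 = 22.7% → the one-page checkout
Display: the one-page checkout 9/33 = 27.3%, Flow A 5/34 = 14.7% → the one-page checkout
Overall: the one-page checkout 603/861 = 70.0%, Flow A 465/754 = 61.7% → the one-page checkout
The one-page checkout wins overall and in every traffic group — no reversal.

Yes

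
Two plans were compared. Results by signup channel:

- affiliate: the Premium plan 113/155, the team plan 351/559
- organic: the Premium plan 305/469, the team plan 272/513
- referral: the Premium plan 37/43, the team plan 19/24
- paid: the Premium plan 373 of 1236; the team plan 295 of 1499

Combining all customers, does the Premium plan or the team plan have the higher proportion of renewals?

the Premium plan

Affiliate: the Premium plan 113/155 = 72.9%, the team plan 351/559 = 62.8% → the Premium plan
Organic: the Premium plan 305/469 = 65.0%, the team plan 272/513 = 53.0% → the Premium plan
Referral: the Premium plan 37/43 = 86.0%, the team plan 19/24 = 79.2% → the Premium plan
Paid: the Premium plan 373/1236 = 30.2%, the team plan 295/1499 = 19.7% → the Premium plan
Overall: the Premium plan 828/1903 = 43.5%, the team plan 937/2595 = 36.1% → the Premium plan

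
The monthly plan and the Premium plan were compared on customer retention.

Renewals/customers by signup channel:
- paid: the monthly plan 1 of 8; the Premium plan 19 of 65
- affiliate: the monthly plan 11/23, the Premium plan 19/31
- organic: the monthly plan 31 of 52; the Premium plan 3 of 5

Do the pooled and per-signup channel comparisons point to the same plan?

No

Paid: the monthly plan 1/8 = 12.5%, the Premium plan 19/65 = 29.2% → the Premium plan
Affiliate: the monthly plan 11/23 = 47.8%, the Premium plan 19/31 = 61.3% → the Premium plan
Organic: the monthly plan 31/52 = 59.6%, the Premium plan 3/5 = 60.0% → the Premium plan
Overall: the monthly plan 43/83 = 51.8%, the Premium plan 41/101 = 40.6% → the monthly plan
The Premium plan wins each signup group but the monthly plan wins overall — the comparison reverses. The Premium plan's customers skew toward paid, which has a lower base rate.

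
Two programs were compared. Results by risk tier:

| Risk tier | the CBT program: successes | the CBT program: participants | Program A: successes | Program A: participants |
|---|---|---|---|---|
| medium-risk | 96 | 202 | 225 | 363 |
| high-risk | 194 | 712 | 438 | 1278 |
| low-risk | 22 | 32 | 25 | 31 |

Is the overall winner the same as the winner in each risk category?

Medium-risk: the CBT program 96/202 = 47.5%, Program A 225/363 = 62.0% → Program A
High-risk: the CBT program 194/712 = 27.2%, Program A 438/1278 = 34.3% → Program A
Low-risk: the CBT program 22/32 = 68.8%, Program A 25/31 = 80.6% → Program A
Overall: the CBT program 312/946 = 33.0%, Program A 688/1672 = 41.1% → Program A
Program A wins overall and in every risk group — no reversal.

Yes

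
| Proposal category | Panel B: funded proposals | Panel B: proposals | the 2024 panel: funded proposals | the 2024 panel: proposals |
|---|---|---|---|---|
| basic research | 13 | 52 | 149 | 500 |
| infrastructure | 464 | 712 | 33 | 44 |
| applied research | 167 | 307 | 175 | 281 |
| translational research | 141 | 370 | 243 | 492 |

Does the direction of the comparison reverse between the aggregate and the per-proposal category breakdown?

Yes

Basic research: Panel B 13/52 = 25.0%, the 2024 panel 149/500 = 29.8% → the 2024 panel
Infrastructure: Panel B 464/712 = 65.2%, the 2024 panel 33/44 = 75.0% → the 2024 panel
Applied research: Panel B 167/307 = 54.4%, the 2024 panel 175/281 = 62.3% → the 2024 panel
Translational research: Panel B 141/370 = 38.1%, the 2024 panel 243/492 = 49.4% → the 2024 panel
Overall: Panel B 785/1441 = 54.5%, the 2024 panel 600/1317 = 45.6% → Panel B
The 2024 panel wins each proposal group but Panel B wins overall — the comparison reverses. The 2024 panel's proposals skew toward basic research, which has a lower base rate.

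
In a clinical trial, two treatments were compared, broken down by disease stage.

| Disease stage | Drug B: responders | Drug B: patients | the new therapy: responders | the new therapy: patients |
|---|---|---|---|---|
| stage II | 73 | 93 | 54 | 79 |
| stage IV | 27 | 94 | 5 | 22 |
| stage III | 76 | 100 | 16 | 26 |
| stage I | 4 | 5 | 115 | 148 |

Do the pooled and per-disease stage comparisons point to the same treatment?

No

Stage II: Drug B 73/93 = 78.5%, the new therapy 54/79 = 68.4% → Drug B
Stage IV: Drug B 27/94 = 28.7%, the new therapy 5/22 = 22.7% → Drug B
Stage III: Drug B 76/100 = 76.0%, the new therapy 16/26 = 61.5% → Drug B
Stage I: Drug B 4/5 = 80.0%, the new therapy 115/148 = 77.7% → Drug B
Overall: Drug B 180/292 = 61.6%, the new therapy 190/275 = 69.1% → the new therapy
Drug B wins each disease group but the new therapy wins overall — the comparison reverses. Drug B's patients skew toward stage IV, which has a lower base rate.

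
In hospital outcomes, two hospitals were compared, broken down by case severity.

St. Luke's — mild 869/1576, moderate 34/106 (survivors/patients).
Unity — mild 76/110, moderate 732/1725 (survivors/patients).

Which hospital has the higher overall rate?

Mild: St. Luke's 869/1576 = 55.1%, Unity 76/110 = 69.1% → Unity
Moderate: St. Luke's 34/106 = 32.1%, Unity 732/1725 = 42.4% → Unity
Overall: St. Luke's 903/1682 = 53.7%, Unity 808/1835 = 44.0% → St. Luke's
(Unity wins every case group but St. Luke's wins overall — Unity's patients skew toward the low-rate moderate group.)

St. Luke's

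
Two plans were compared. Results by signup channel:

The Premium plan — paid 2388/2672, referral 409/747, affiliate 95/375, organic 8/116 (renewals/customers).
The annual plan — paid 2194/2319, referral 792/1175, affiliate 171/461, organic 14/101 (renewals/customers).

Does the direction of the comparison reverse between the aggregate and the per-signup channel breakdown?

No

Paid: the Premium plan 2388/2672 = 89.4%, the annual plan 2194/2319 = 94.6% → the annual plan
Referral: the Premium plan 409/747 = 54.8%, the annual plan 792/1175 = 67.4% → the annual plan
Affiliate: the Premium plan 95/375 = 25.3%, the annual plan 171/461 = 37.1% → the annual plan
Organic: the Premium plan 8/116 = 6.9%, the annual plan 14/101 = 13.9% → the annual plan
Overall: the Premium plan 2900/3910 = 74.2%, the annual plan 3171/4056 = 78.2% → the annual plan
The annual plan wins overall and in every signup group — no reversal.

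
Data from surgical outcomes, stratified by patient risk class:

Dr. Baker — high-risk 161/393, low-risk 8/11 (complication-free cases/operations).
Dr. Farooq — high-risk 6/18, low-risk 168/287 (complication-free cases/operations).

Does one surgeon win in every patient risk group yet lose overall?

Yes

High-risk: Dr. Baker 161/393 = 41.0%, Dr. Farooq 6/18 = 33.3% → Dr. Baker
Low-risk: Dr. Baker 8/11 = 72.7%, Dr. Farooq 168/287 = 58.5% → Dr. Baker
Overall: Dr. Baker 169/404 = 41.8%, Dr. Farooq 174/305 = 57.0% → Dr. Farooq
Dr. Baker wins each patient risk group but Dr. Farooq wins overall — the comparison reverses. Dr. Baker's operations skew toward high-risk, which has a lower base rate.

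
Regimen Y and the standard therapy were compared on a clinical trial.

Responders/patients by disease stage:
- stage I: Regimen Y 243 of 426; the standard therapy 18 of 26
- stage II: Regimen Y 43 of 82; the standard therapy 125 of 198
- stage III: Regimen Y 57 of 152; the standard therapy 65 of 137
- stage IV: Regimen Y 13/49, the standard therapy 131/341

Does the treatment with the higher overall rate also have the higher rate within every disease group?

Stage I: Regimen Y 243/426 = 57.0%, the standard therapy 18/26 = 69.2% → the standard therapy
Stage II: Regimen Y 43/82 = 52.4%, the standard therapy 125/198 = 63.1% → the standard therapy
Stage III: Regimen Y 57/152 = 37.5%, the standard therapy 65/137 = 47.4% → the standard therapy
Stage IV: Regimen Y 13/49 = 26.5%, the standard therapy 131/341 = 38.4% → the standard therapy
Overall: Regimen Y 356/709 = 50.2%, the standard therapy 339/702 = 48.3% → Regimen Y
The standard therapy wins each disease group but Regimen Y wins overall — the comparison reverses. The standard therapy's patients skew toward stage IV, which has a lower base rate.

No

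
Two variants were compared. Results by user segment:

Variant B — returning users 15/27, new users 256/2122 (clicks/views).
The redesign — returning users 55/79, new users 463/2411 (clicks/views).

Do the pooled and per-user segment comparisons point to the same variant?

Returning users: Variant B 15/27 = 55.6%, the redesign 55/79 = 69.6% → the redesign
New users: Variant B 256/2122 = 12.1%, the redesign 463/2411 = 19.2% → the redesign
Overall: Variant B 271/2149 = 12.6%, the redesign 518/2490 = 20.8% → the redesign
The redesign wins overall and in every user group — no reversal.

Yes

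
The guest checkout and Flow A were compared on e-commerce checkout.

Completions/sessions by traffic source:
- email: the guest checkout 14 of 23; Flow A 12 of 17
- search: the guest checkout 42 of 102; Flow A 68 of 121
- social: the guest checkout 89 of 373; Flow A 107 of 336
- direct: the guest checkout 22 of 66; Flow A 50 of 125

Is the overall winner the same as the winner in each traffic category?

Yes

Email: the guest checkout 14/23 = 60.9%, Flow A 12/17 = 70.6% → Flow A
Search: the guest checkout 42/102 = 41.2%, Flow A 68/121 = 56.2% → Flow A
Social: the guest checkout 89/373 = 23.9%, Flow A 107/336 = 31.8% → Flow A
Direct: the guest checkout 22/66 = 33.3%, Flow A 50/125 = 40.0% → Flow A
Overall: the guest checkout 167/564 = 29.6%, Flow A 237/599 = 39.6% → Flow A
Flow A wins overall and in every traffic group — no reversal.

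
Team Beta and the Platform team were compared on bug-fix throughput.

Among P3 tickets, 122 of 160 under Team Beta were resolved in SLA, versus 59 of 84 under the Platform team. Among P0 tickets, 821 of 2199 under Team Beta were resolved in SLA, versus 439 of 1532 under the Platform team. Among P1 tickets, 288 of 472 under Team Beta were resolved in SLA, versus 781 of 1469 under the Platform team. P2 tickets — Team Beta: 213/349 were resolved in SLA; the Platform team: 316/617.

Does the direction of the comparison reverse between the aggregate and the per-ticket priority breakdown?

P3: Team Beta 122/160 = 76.2%, the Platform team 59/84 = 70.2% → Team Beta
P0: Team Beta 821/2199 = 37.3%, the Platform team 439/1532 = 28.7% → Team Beta
P1: Team Beta 288/472 = 61.0%, the Platform team 781/1469 = 53.2% → Team Beta
P2: Team Beta 213/349 = 61.0%, the Platform team 316/617 = 51.2% → Team Beta
Overall: Team Beta 1444/3180 = 45.4%, the Platform team 1595/3702 = 43.1% → Team Beta
Team Beta wins overall and in every ticket group — no reversal.

No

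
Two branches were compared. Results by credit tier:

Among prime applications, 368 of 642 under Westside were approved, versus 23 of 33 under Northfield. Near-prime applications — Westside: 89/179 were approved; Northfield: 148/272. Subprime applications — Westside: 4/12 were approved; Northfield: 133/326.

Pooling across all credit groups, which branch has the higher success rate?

Westside

Prime: Westside 368/642 = 57.3%, Northfield 23/33 = 69.7% → Northfield
Near-prime: Westside 89/179 = 49.7%, Northfield 148/272 = 54.4% → Northfield
Subprime: Westside 4/12 = 33.3%, Northfield 133/326 = 40.8% → Northfield
Overall: Westside 461/833 = 55.3%, Northfield 304/631 = 48.2% → Westside
(Northfield wins every credit group but Westside wins overall — Northfield's applications skew toward the low-rate subprime group.)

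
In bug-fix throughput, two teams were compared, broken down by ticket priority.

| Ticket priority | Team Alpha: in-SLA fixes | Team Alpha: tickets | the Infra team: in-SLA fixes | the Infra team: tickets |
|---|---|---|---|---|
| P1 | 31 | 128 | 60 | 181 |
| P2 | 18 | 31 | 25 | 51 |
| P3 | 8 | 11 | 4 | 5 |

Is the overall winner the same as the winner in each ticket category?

No

P1: Team Alpha 31/128 = 24.2%, the Infra team 60/181 = 33.1% → the Infra team
P2: Team Alpha 18/31 = 58.1%, the Infra team 25/51 = 49.0% → Team Alpha
P3: Team Alpha 8/11 = 72.7%, the Infra team 4/5 = 80.0% → the Infra team
Overall: Team Alpha 57/170 = 33.5%, the Infra team 89/237 = 37.6% → the Infra team
Neither sweeps: Team Alpha wins 1 of 3 groups, the Infra team wins 2. The Infra team wins overall but not every group — no Simpson reversal.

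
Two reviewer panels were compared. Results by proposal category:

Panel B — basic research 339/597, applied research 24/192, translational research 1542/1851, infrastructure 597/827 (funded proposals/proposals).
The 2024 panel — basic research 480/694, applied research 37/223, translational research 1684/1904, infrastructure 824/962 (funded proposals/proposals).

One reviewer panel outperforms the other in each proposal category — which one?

Basic research: Panel B 339/597 = 56.8%, the 2024 panel 480/694 = 69.2% → the 2024 panel
Applied research: Panel B 24/192 = 12.5%, the 2024 panel 37/223 = 16.6% → the 2024 panel
Translational research: Panel B 1542/1851 = 83.3%, the 2024 panel 1684/1904 = 88.4% → the 2024 panel
Infrastructure: Panel B 597/827 = 72.2%, the 2024 panel 824/962 = 85.7% → the 2024 panel
The 2024 panel has the higher rate in all 4 groups.

the 2024 panel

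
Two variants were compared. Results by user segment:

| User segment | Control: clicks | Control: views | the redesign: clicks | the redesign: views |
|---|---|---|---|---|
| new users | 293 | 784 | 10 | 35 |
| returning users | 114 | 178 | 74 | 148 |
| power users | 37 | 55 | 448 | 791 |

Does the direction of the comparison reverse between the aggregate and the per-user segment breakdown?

New users: Control 293/784 = 37.4%, the redesign 10/35 = 28.6% → Control
Returning users: Control 114/178 = 64.0%, the redesign 74/148 = 50.0% → Control
Power users: Control 37/55 = 67.3%, the redesign 448/791 = 56.6% → Control
Overall: Control 444/1017 = 43.7%, the redesign 532/974 = 54.6% → the redesign
Control wins each user group but the redesign wins overall — the comparison reverses. Control's views skew toward new users, which has a lower base rate.

Yes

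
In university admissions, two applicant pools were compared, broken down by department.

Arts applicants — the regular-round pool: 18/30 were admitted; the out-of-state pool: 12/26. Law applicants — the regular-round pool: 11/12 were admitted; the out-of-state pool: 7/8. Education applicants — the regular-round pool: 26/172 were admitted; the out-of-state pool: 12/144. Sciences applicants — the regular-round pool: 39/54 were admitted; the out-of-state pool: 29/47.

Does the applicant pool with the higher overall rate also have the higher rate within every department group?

Arts: the regular-round pool 18/30 = 60.0%, the out-of-state pool 12/26 = 46.2% → the regular-round pool
Law: the regular-round pool 11/12 = 91.7%, the out-of-state pool 7/8 = 87.5% → the regular-round pool
Education: the regular-round pool 26/172 = 15.1%, the out-of-state pool 12/144 = 8.3% → the regular-round pool
Sciences: the regular-round pool 39/54 = 72.2%, the out-of-state pool 29/47 = 61.7% → the regular-round pool
Overall: the regular-round pool 94/268 = 35.1%, the out-of-state pool 60/225 = 26.7% → the regular-round pool
The regular-round pool wins overall and in every department group — no reversal.

Yes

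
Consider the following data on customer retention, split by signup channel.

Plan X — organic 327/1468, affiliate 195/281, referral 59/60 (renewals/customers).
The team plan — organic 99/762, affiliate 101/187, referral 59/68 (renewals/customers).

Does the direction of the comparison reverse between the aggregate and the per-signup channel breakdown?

Organic: Plan X 327/1468 = 22.3%, the team plan 99/762 = 13.0% → Plan X
Affiliate: Plan X 195/281 = 69.4%, the team plan 101/187 = 54.0% → Plan X
Referral: Plan X 59/60 = 98.3%, the team plan 59/68 = 86.8% → Plan X
Overall: Plan X 581/1809 = 32.1%, the team plan 259/1017 = 25.5% → Plan X
Plan X wins overall and in every signup group — no reversal.

No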